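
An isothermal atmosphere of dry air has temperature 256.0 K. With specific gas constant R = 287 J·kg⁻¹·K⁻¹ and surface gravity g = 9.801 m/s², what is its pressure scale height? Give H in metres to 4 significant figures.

H ≈ 7496 m

The scale height of an isothermal atmosphere is H = RT/g.
H = 287 × 256.0 / 9.801 = 73472/9.801 = 7496.4 m.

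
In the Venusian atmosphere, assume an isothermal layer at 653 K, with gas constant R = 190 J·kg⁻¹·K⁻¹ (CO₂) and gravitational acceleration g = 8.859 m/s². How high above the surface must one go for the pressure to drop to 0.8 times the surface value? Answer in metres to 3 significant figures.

Scale height: H = RT/g = 190 × 653 / 8.859 = 14005 m.
Set P/P₀ = exp(−z/H) = 0.8, so z = −H ln(0.8).
−ln(0.8) = 0.22314; z = 14005 × 0.22314 = 3125.1 m.

z ≈ 3130 m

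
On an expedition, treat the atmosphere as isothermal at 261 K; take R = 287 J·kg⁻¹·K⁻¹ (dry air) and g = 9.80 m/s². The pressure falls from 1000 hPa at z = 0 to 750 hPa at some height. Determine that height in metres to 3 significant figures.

z ≈ 2200 m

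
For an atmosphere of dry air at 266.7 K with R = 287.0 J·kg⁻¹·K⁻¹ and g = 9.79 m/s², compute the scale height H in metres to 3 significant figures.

H ≈ 7820 m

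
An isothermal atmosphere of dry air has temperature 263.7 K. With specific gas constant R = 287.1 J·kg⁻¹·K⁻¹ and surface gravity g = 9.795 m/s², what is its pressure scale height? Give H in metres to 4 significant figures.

The scale height of an isothermal atmosphere is H = RT/g.
H = 287.1 × 263.7 / 9.795 = 75708/9.795 = 7729.2 m.

H ≈ 7729 m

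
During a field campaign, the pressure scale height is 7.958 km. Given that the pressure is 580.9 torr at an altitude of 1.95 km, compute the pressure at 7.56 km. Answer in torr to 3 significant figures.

P ≈ 287 torr

Between two levels, P₂ = P₁ exp(−Δz/H) with Δz = z₂ − z₁.
Δz = 7560.0 − 1950.0 = 5610.0 m; Δz/H = 5610.0/7958.0 = 0.70495.
P₂ = 580.9 × exp(−0.70495) = 580.9 × 0.49413 = 287.04 torr.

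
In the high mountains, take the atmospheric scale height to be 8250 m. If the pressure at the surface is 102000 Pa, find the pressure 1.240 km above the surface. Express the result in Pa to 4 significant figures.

P ≈ 87770 Pa

Barometric formula: P = P₀ exp(−z/H).
z/H = 1240.0/8250.0 = 0.15030; exp(−0.15030) = 0.86045.
P = 102000 × 0.86045 = 87766 Pa.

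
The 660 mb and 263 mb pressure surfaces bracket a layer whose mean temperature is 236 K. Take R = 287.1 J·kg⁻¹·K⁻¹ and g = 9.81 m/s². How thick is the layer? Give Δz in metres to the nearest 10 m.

Δz ≈ 6350 m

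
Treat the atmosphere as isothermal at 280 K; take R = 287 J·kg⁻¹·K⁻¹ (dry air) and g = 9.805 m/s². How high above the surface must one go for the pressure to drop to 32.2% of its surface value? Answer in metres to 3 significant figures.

Scale height: H = RT/g = 287 × 280 / 9.805 = 8195.8 m.
Set P/P₀ = exp(−z/H) = 0.322, so z = −H ln(0.322).
−ln(0.322) = 1.1332; z = 8195.8 × 1.1332 = 9287.5 m.

z ≈ 9290 m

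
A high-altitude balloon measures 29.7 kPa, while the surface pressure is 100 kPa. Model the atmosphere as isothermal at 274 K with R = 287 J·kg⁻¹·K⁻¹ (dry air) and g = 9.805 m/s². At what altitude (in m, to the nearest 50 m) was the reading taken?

Scale height: H = RT/g = 287 × 274 / 9.805 = 8020.2 m.
Invert the barometric formula: z = H ln(P₀/P).
P₀/P = 100/29.7 = 3.3670; ln(3.3670) = 1.2140.
z = 8020.2 × 1.2140 = 9736.5 m.

z ≈ 9750 m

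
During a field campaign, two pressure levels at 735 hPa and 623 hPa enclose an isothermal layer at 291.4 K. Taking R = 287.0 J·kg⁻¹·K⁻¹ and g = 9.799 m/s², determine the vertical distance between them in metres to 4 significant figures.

Δz ≈ 1411 m

Hypsometric equation: Δz = (R T̄/g) ln(P₁/P₂).
R T̄/g = 287.0 × 291.4 / 9.799 = 8534.7 m.
ln(735/623) = ln(1.1798) = 0.16534.
Δz = 8534.7 × 0.16534 = 1411.1 m.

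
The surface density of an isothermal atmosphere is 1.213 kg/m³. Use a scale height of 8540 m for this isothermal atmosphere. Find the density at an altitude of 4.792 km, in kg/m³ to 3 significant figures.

In an isothermal atmosphere, density decays like pressure: ρ = ρ₀ exp(−z/H).
z/H = 4792.0/8540.0 = 0.56112; exp(−0.56112) = 0.57057.
ρ = 1.213 × 0.57057 = 0.69210 kg/m³.

ρ ≈ 0.692 kg/m³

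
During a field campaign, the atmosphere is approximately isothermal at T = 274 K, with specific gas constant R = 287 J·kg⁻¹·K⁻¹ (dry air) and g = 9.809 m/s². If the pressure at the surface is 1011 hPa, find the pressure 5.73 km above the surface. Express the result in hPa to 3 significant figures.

P ≈ 495 hPa

Scale height: H = RT/g = 287 × 274 / 9.809 = 8016.9 m.
Barometric formula: P = P₀ exp(−z/H).
z/H = 5730.0/8016.9 = 0.71474; exp(−0.71474) = 0.48932.
P = 1011 × 0.48932 = 494.70 hPa.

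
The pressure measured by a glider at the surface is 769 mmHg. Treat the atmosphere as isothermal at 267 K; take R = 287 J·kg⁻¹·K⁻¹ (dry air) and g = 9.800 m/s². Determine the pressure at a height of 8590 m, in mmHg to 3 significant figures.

Scale height: H = RT/g = 287 × 267 / 9.800 = 7819.3 m.
Barometric formula: P = P₀ exp(−z/H).
z/H = 8590.0/7819.3 = 1.0986; exp(−1.0986) = 0.33334.
P = 769 × 0.33334 = 256.34 mmHg.

P ≈ 256 mmHg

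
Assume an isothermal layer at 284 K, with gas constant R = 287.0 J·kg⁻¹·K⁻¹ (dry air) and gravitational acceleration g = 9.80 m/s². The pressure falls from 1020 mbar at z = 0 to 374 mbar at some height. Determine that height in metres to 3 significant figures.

z ≈ 8340 m

Scale height: H = RT/g = 287.0 × 284 / 9.80 = 8317.1 m.
Invert the barometric formula: z = H ln(P₀/P).
P₀/P = 1020/374 = 2.7273; ln(2.7273) = 1.0033.
z = 8317.1 × 1.0033 = 8344.5 m.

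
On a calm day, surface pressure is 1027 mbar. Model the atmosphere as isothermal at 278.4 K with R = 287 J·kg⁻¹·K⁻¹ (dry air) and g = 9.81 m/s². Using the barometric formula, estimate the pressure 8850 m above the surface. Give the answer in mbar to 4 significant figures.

Scale height: H = RT/g = 287 × 278.4 / 9.81 = 8144.8 m.
Barometric formula: P = P₀ exp(−z/H).
z/H = 8850.0/8144.8 = 1.0866; exp(−1.0866) = 0.33736.
P = 1027 × 0.33736 = 346.47 mbar.

P ≈ 346.5 mbar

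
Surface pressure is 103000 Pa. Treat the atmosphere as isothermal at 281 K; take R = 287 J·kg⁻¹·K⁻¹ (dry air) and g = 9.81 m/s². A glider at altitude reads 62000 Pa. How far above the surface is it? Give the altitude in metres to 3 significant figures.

z ≈ 4170 m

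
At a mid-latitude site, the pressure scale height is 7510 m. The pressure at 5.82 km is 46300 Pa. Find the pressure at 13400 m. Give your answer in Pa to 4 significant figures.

P ≈ 16870 Pa

Between two levels, P₂ = P₁ exp(−Δz/H) with Δz = z₂ − z₁.
Δz = 13400 − 5820.0 = 7580.0 m; Δz/H = 7580.0/7510.0 = 1.0093.
P₂ = 46300 × exp(−1.0093) = 46300 × 0.36447 = 16875 Pa.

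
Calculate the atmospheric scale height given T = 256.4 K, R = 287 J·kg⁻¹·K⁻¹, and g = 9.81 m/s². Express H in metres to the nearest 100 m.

The scale height of an isothermal atmosphere is H = RT/g.
H = 287 × 256.4 / 9.81 = 73587/9.81 = 7501.2 m.

H ≈ 7500 m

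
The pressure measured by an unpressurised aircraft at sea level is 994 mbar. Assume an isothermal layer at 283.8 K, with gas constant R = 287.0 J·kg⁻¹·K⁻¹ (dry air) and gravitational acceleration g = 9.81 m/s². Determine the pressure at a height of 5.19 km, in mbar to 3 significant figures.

Scale height: H = RT/g = 287.0 × 283.8 / 9.81 = 8302.8 m.
Barometric formula: P = P₀ exp(−z/H).
z/H = 5190.0/8302.8 = 0.62509; exp(−0.62509) = 0.53521.
P = 994 × 0.53521 = 532.00 mbar.

P ≈ 532 mbar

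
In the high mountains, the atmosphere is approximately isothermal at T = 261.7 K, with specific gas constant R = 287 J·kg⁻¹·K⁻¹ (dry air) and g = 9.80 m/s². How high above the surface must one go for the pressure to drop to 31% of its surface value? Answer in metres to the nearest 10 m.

z ≈ 8980 m

Scale height: H = RT/g = 287 × 261.7 / 9.80 = 7664.1 m.
Set P/P₀ = exp(−z/H) = 0.31, so z = −H ln(0.31).
−ln(0.31) = 1.1712; z = 7664.1 × 1.1712 = 8976.2 m.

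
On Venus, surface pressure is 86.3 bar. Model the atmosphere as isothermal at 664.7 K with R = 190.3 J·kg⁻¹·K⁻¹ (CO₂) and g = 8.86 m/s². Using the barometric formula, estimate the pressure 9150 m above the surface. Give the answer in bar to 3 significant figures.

P ≈ 45.5 bar

Scale height: H = RT/g = 190.3 × 664.7 / 8.86 = 14277 m.
Barometric formula: P = P₀ exp(−z/H).
z/H = 9150.0/14277 = 0.64089; exp(−0.64089) = 0.52682.
P = 86.3 × 0.52682 = 45.465 bar.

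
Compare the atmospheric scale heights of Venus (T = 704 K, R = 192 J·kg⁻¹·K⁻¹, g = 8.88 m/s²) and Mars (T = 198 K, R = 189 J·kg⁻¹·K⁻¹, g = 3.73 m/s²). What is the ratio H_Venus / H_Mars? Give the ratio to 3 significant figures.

H = RT/g for each body.
H_Venus = 192 × 704 / 8.88 = 15222 m.
H_Mars = 189 × 198 / 3.73 = 10033 m.
H_Venus/H_Mars = 15222/10033 = 1.5172.

H_Venus/H_Mars ≈ 1.52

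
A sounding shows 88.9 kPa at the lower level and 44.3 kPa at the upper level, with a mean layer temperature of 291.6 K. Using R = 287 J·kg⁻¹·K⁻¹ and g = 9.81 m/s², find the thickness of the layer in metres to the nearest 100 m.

Hypsometric equation: Δz = (R T̄/g) ln(P₁/P₂).
R T̄/g = 287 × 291.6 / 9.81 = 8531.0 m.
ln(88.9/44.3) = ln(2.0068) = 0.69654.
Δz = 8531.0 × 0.69654 = 5942.2 m.

Δz ≈ 5900 m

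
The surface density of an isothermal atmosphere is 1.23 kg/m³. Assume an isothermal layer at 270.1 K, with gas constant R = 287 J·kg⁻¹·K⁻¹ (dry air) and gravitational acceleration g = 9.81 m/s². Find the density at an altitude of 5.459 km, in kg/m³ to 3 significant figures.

Scale height: H = RT/g = 287 × 270.1 / 9.81 = 7902.0 m.
In an isothermal atmosphere, density decays like pressure: ρ = ρ₀ exp(−z/H).
z/H = 5459.0/7902.0 = 0.69084; exp(−0.69084) = 0.50115.
ρ = 1.23 × 0.50115 = 0.61641 kg/m³.

ρ ≈ 0.616 kg/m³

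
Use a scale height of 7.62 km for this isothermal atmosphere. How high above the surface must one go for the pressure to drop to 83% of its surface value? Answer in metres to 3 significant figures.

Set P/P₀ = exp(−z/H) = 0.83, so z = −H ln(0.83).
−ln(0.83) = 0.18633; z = 7620.0 × 0.18633 = 1419.8 m.

z ≈ 1420 m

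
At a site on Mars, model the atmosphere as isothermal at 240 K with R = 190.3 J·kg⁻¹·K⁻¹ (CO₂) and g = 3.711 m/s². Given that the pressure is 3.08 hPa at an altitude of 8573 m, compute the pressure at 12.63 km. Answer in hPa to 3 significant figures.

Scale height: H = RT/g = 190.3 × 240 / 3.711 = 12307 m.
Between two levels, P₂ = P₁ exp(−Δz/H) with Δz = z₂ − z₁.
Δz = 12630 − 8573.0 = 4057.0 m; Δz/H = 4057.0/12307 = 0.32965.
P₂ = 3.08 × exp(−0.32965) = 3.08 × 0.71918 = 2.2151 hPa.

P ≈ 2.22 hPa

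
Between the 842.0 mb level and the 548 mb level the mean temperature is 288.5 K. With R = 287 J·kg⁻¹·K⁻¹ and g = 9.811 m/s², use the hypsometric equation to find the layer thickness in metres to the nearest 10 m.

Δz ≈ 3620 m

Hypsometric equation: Δz = (R T̄/g) ln(P₁/P₂).
R T̄/g = 287 × 288.5 / 9.811 = 8439.5 m.
ln(842.0/548) = ln(1.5365) = 0.42951.
Δz = 8439.5 × 0.42951 = 3624.8 m.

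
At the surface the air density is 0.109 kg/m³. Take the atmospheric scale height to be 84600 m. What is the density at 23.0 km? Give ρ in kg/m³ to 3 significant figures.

In an isothermal atmosphere, density decays like pressure: ρ = ρ₀ exp(−z/H).
z/H = 23000/84600 = 0.27187; exp(−0.27187) = 0.76195.
ρ = 0.109 × 0.76195 = 0.083053 kg/m³.

ρ ≈ 0.0831 kg/m³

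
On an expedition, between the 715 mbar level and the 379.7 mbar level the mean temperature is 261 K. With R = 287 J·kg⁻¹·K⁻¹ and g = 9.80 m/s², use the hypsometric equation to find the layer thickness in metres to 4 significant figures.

Δz ≈ 4838 m

Hypsometric equation: Δz = (R T̄/g) ln(P₁/P₂).
R T̄/g = 287 × 261 / 9.80 = 7643.6 m.
ln(715/379.7) = ln(1.8831) = 0.63292.
Δz = 7643.6 × 0.63292 = 4837.8 m.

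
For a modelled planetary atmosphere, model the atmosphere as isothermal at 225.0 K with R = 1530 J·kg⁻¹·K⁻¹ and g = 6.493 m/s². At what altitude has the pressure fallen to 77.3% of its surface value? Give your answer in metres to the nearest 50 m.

Scale height: H = RT/g = 1530 × 225.0 / 6.493 = 53019 m.
Set P/P₀ = exp(−z/H) = 0.773, so z = −H ln(0.773).
−ln(0.773) = 0.25748; z = 53019 × 0.25748 = 13651 m.

z ≈ 13650 m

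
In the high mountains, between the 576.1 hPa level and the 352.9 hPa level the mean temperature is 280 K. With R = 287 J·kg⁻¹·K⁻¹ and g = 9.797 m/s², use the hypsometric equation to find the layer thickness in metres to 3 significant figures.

Δz ≈ 4020 m

Hypsometric equation: Δz = (R T̄/g) ln(P₁/P₂).
R T̄/g = 287 × 280 / 9.797 = 8202.5 m.
ln(576.1/352.9) = ln(1.6325) = 0.49011.
Δz = 8202.5 × 0.49011 = 4020.1 m.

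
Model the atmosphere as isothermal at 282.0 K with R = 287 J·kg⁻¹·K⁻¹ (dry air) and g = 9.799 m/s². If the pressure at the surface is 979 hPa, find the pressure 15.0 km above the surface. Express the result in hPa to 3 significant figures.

Scale height: H = RT/g = 287 × 282.0 / 9.799 = 8259.4 m.
Barometric formula: P = P₀ exp(−z/H).
z/H = 15000/8259.4 = 1.8161; exp(−1.8161) = 0.16266.
P = 979 × 0.16266 = 159.24 hPa.

P ≈ 159 hPa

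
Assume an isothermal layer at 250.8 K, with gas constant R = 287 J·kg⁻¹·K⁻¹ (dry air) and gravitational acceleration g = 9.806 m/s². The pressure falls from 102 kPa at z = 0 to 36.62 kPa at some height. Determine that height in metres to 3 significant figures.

z ≈ 7520 m

Scale height: H = RT/g = 287 × 250.8 / 9.806 = 7340.4 m.
Invert the barometric formula: z = H ln(P₀/P).
P₀/P = 102/36.62 = 2.7854; ln(2.7854) = 1.0244.
z = 7340.4 × 1.0244 = 7519.5 m.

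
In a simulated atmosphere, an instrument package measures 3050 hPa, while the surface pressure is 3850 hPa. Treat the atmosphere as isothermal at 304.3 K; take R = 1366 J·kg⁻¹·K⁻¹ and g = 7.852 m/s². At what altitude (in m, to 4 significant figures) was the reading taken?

Scale height: H = RT/g = 1366 × 304.3 / 7.852 = 52939 m.
Invert the barometric formula: z = H ln(P₀/P).
P₀/P = 3850/3050 = 1.2623; ln(1.2623) = 0.23294.
z = 52939 × 0.23294 = 12332 m.

z ≈ 12330 m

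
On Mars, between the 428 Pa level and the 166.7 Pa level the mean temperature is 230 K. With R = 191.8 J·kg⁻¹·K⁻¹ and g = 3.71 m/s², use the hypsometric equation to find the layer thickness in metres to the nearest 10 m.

Δz ≈ 11210 m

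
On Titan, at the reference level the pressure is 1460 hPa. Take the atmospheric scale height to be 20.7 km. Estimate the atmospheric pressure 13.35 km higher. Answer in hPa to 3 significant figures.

P ≈ 766 hPa

Barometric formula: P = P₀ exp(−z/H).
z/H = 13350/20700 = 0.64493; exp(−0.64493) = 0.52470.
P = 1460 × 0.52470 = 766.06 hPa.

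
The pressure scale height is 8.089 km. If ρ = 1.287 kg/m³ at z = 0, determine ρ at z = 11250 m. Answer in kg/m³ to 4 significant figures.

ρ ≈ 0.3203 kg/m³

In an isothermal atmosphere, density decays like pressure: ρ = ρ₀ exp(−z/H).
z/H = 11250/8089.0 = 1.3908; exp(−1.3908) = 0.24888.
ρ = 1.287 × 0.24888 = 0.32031 kg/m³.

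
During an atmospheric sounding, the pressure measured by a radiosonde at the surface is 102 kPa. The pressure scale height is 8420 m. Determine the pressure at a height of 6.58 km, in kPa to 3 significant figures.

P ≈ 46.7 kPa

Barometric formula: P = P₀ exp(−z/H).
z/H = 6580.0/8420.0 = 0.78147; exp(−0.78147) = 0.45773.
P = 102 × 0.45773 = 46.688 kPa.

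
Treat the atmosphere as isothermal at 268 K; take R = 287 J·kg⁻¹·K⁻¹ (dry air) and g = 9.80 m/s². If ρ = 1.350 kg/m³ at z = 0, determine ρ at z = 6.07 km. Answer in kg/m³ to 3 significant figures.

ρ ≈ 0.623 kg/m³

Scale height: H = RT/g = 287 × 268 / 9.80 = 7848.6 m.
In an isothermal atmosphere, density decays like pressure: ρ = ρ₀ exp(−z/H).
z/H = 6070.0/7848.6 = 0.77339; exp(−0.77339) = 0.46145.
ρ = 1.350 × 0.46145 = 0.62296 kg/m³.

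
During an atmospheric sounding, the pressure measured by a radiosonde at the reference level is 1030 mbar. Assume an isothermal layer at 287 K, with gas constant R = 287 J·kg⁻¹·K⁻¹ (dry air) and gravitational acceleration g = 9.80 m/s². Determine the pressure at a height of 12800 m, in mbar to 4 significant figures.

P ≈ 224.6 mbar

Scale height: H = RT/g = 287 × 287 / 9.80 = 8405.0 m.
Barometric formula: P = P₀ exp(−z/H).
z/H = 12800/8405.0 = 1.5229; exp(−1.5229) = 0.21808.
P = 1030 × 0.21808 = 224.62 mbar.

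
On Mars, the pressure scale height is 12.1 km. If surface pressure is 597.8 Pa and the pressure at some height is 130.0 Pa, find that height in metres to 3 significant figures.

Invert the barometric formula: z = H ln(P₀/P).
P₀/P = 597.8/130.0 = 4.5985; ln(4.5985) = 1.5257.
z = 12100 × 1.5257 = 18461 m.

z ≈ 18500 m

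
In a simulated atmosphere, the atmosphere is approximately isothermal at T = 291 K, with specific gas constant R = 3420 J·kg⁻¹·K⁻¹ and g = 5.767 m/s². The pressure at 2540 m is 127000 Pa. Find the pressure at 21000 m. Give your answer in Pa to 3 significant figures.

Scale height: H = RT/g = 3420 × 291 / 5.767 = 172570 m.
Between two levels, P₂ = P₁ exp(−Δz/H) with Δz = z₂ − z₁.
Δz = 21000 − 2540.0 = 18460 m; Δz/H = 18460/172570 = 0.10697.
P₂ = 127000 × exp(−0.10697) = 127000 × 0.89855 = 114120 Pa.

P ≈ 114000 Pa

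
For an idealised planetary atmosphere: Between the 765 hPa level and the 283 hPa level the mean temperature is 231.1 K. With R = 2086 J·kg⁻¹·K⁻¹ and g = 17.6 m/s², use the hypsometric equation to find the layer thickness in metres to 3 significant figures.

Hypsometric equation: Δz = (R T̄/g) ln(P₁/P₂).
R T̄/g = 2086 × 231.1 / 17.6 = 27391 m.
ln(765/283) = ln(2.7032) = 0.99444.
Δz = 27391 × 0.99444 = 27239 m.

Δz ≈ 27200 m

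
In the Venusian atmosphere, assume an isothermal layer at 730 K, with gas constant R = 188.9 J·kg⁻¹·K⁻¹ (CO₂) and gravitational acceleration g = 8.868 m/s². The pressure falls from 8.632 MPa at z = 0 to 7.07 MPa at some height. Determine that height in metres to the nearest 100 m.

z ≈ 3100 m

Scale height: H = RT/g = 188.9 × 730 / 8.868 = 15550 m.
Invert the barometric formula: z = H ln(P₀/P).
P₀/P = 8.632/7.07 = 1.2209; ln(1.2209) = 0.19959.
z = 15550 × 0.19959 = 3103.6 m.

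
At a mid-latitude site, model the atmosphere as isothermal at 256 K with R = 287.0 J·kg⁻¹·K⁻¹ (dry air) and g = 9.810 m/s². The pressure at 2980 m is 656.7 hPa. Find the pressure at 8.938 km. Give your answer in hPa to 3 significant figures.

Scale height: H = RT/g = 287.0 × 256 / 9.810 = 7489.5 m.
Between two levels, P₂ = P₁ exp(−Δz/H) with Δz = z₂ − z₁.
Δz = 8938.0 − 2980.0 = 5958.0 m; Δz/H = 5958.0/7489.5 = 0.79551.
P₂ = 656.7 × exp(−0.79551) = 656.7 × 0.45135 = 296.40 hPa.

P ≈ 296 hPa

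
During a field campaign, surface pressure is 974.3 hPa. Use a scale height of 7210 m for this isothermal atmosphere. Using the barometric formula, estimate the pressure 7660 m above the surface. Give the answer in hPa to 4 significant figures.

P ≈ 336.7 hPa

Barometric formula: P = P₀ exp(−z/H).
z/H = 7660.0/7210.0 = 1.0624; exp(−1.0624) = 0.34563.
P = 974.3 × 0.34563 = 336.75 hPa.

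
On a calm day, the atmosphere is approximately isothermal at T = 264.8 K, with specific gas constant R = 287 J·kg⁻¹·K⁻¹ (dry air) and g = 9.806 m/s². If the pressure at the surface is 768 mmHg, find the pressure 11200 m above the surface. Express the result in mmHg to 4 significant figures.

P ≈ 181.0 mmHg

Scale height: H = RT/g = 287 × 264.8 / 9.806 = 7750.1 m.
Barometric formula: P = P₀ exp(−z/H).
z/H = 11200/7750.1 = 1.4451; exp(−1.4451) = 0.23572.
P = 768 × 0.23572 = 181.03 mmHg.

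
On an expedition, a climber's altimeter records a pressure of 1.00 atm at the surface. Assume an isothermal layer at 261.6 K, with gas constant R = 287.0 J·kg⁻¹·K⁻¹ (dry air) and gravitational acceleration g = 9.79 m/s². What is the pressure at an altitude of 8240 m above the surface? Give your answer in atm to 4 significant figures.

Scale height: H = RT/g = 287.0 × 261.6 / 9.79 = 7669.0 m.
Barometric formula: P = P₀ exp(−z/H).
z/H = 8240.0/7669.0 = 1.0745; exp(−1.0745) = 0.34147.
P = 1.00 × 0.34147 = 0.34147 atm.

P ≈ 0.3415 atm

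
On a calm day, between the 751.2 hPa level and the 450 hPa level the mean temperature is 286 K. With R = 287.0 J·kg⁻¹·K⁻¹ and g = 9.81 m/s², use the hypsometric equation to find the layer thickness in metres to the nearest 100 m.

Hypsometric equation: Δz = (R T̄/g) ln(P₁/P₂).
R T̄/g = 287.0 × 286 / 9.81 = 8367.2 m.
ln(751.2/450) = ln(1.6693) = 0.51240.
Δz = 8367.2 × 0.51240 = 4287.4 m.

Δz ≈ 4300 m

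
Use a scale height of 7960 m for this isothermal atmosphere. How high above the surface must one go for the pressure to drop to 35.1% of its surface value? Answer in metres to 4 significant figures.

Set P/P₀ = exp(−z/H) = 0.351, so z = −H ln(0.351).
−ln(0.351) = 1.0470; z = 7960.0 × 1.0470 = 8334.1 m.

z ≈ 8334 m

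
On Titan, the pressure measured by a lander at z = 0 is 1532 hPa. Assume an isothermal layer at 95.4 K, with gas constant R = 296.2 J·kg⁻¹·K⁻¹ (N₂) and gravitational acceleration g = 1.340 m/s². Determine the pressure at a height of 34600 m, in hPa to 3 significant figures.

Scale height: H = RT/g = 296.2 × 95.4 / 1.340 = 21088 m.
Barometric formula: P = P₀ exp(−z/H).
z/H = 34600/21088 = 1.6407; exp(−1.6407) = 0.19384.
P = 1532 × 0.19384 = 296.96 hPa.

P ≈ 297 hPa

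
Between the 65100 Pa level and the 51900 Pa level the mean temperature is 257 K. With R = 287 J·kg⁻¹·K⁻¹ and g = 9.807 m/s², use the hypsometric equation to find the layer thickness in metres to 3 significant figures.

Δz ≈ 1700 m

Hypsometric equation: Δz = (R T̄/g) ln(P₁/P₂).
R T̄/g = 287 × 257 / 9.807 = 7521.1 m.
ln(65100/51900) = ln(1.2543) = 0.22658.
Δz = 7521.1 × 0.22658 = 1704.1 m.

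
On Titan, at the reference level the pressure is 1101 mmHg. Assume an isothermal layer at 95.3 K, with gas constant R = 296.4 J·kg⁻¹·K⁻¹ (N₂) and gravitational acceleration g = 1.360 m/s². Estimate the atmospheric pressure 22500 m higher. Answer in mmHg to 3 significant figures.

P ≈ 373 mmHg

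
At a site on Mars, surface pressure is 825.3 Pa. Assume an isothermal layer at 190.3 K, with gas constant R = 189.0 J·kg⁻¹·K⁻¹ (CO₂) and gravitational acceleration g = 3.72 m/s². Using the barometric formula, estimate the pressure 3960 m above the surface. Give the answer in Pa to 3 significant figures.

P ≈ 548 Pa

Scale height: H = RT/g = 189.0 × 190.3 / 3.72 = 9668.5 m.
Barometric formula: P = P₀ exp(−z/H).
z/H = 3960.0/9668.5 = 0.40958; exp(−0.40958) = 0.66393.
P = 825.3 × 0.66393 = 547.94 Pa.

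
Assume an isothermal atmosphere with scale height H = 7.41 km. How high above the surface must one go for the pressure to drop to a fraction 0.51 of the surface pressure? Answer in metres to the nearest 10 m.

Set P/P₀ = exp(−z/H) = 0.51, so z = −H ln(0.51).
−ln(0.51) = 0.67334; z = 7410.0 × 0.67334 = 4989.4 m.

z ≈ 4990 m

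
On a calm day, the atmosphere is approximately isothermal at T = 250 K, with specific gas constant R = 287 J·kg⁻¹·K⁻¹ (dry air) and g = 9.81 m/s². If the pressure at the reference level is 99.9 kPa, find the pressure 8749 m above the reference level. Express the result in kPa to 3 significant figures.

Scale height: H = RT/g = 287 × 250 / 9.81 = 7314.0 m.
Barometric formula: P = P₀ exp(−z/H).
z/H = 8749.0/7314.0 = 1.1962; exp(−1.1962) = 0.30234.
P = 99.9 × 0.30234 = 30.204 kPa.

P ≈ 30.2 kPa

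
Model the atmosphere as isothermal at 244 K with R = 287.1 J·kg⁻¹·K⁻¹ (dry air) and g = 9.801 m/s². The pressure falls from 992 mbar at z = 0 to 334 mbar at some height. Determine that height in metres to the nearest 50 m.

Scale height: H = RT/g = 287.1 × 244 / 9.801 = 7147.5 m.
Invert the barometric formula: z = H ln(P₀/P).
P₀/P = 992/334 = 2.9701; ln(2.9701) = 1.0886.
z = 7147.5 × 1.0886 = 7780.8 m.

z ≈ 7800 m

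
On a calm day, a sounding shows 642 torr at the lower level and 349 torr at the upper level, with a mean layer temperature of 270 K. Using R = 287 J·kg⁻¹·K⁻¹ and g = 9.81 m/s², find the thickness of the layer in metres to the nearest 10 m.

Δz ≈ 4810 m

Hypsometric equation: Δz = (R T̄/g) ln(P₁/P₂).
R T̄/g = 287 × 270 / 9.81 = 7899.1 m.
ln(642/349) = ln(1.8395) = 0.60949.
Δz = 7899.1 × 0.60949 = 4814.4 m.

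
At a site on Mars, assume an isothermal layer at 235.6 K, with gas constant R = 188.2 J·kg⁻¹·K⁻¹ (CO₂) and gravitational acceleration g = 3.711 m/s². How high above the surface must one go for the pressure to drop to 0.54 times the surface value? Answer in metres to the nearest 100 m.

Scale height: H = RT/g = 188.2 × 235.6 / 3.711 = 11948 m.
Set P/P₀ = exp(−z/H) = 0.54, so z = −H ln(0.54).
−ln(0.54) = 0.61619; z = 11948 × 0.61619 = 7362.2 m.

z ≈ 7400 m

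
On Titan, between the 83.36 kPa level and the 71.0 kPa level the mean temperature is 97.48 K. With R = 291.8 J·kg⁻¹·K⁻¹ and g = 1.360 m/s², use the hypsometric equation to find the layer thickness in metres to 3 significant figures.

Hypsometric equation: Δz = (R T̄/g) ln(P₁/P₂).
R T̄/g = 291.8 × 97.48 / 1.360 = 20915 m.
ln(83.36/71.0) = ln(1.1741) = 0.16050.
Δz = 20915 × 0.16050 = 3356.9 m.

Δz ≈ 3360 m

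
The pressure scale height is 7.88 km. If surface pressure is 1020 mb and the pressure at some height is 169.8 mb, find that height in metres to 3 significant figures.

Invert the barometric formula: z = H ln(P₀/P).
P₀/P = 1020/169.8 = 6.0071; ln(6.0071) = 1.7929.
z = 7880.0 × 1.7929 = 14128 m.

z ≈ 14100 m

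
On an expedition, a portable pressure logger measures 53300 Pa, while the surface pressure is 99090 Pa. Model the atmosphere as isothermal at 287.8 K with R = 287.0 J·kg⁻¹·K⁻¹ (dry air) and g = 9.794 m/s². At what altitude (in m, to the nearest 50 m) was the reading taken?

z ≈ 5250 m

Scale height: H = RT/g = 287.0 × 287.8 / 9.794 = 8433.6 m.
Invert the barometric formula: z = H ln(P₀/P).
P₀/P = 99090/53300 = 1.8591; ln(1.8591) = 0.62009.
z = 8433.6 × 0.62009 = 5229.6 m.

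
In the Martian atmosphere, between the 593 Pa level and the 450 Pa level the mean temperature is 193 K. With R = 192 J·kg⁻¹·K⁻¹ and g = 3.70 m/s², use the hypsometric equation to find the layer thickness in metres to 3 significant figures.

Δz ≈ 2760 m

Hypsometric equation: Δz = (R T̄/g) ln(P₁/P₂).
R T̄/g = 192 × 193 / 3.70 = 10015 m.
ln(593/450) = ln(1.3178) = 0.27596.
Δz = 10015 × 0.27596 = 2763.7 m.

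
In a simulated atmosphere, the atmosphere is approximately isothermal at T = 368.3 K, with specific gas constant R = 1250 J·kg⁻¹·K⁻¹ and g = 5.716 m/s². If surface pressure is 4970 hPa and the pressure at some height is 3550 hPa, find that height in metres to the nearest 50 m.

Scale height: H = RT/g = 1250 × 368.3 / 5.716 = 80541 m.
Invert the barometric formula: z = H ln(P₀/P).
P₀/P = 4970/3550 = 1.4000; ln(1.4000) = 0.33647.
z = 80541 × 0.33647 = 27100 m.

z ≈ 27100 m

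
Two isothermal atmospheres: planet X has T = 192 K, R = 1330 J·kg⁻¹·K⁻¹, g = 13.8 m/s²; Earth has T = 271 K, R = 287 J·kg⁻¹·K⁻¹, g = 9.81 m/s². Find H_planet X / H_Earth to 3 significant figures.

H = RT/g for each body.
H_planet X = 1330 × 192 / 13.8 = 18504 m.
H_Earth = 287 × 271 / 9.81 = 7928.3 m.
H_planet X/H_Earth = 18504/7928.3 = 2.3339.

H_planet X/H_Earth ≈ 2.33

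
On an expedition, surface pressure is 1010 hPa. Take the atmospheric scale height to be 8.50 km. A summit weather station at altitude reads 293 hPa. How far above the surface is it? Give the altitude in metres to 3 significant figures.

z ≈ 10500 m

Invert the barometric formula: z = H ln(P₀/P).
P₀/P = 1010/293 = 3.4471; ln(3.4471) = 1.2375.
z = 8500.0 × 1.2375 = 10519 m.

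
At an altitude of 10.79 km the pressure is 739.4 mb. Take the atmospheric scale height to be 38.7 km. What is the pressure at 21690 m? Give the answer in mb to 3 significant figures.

P ≈ 558 mb

Between two levels, P₂ = P₁ exp(−Δz/H) with Δz = z₂ − z₁.
Δz = 21690 − 10790 = 10900 m; Δz/H = 10900/38700 = 0.28165.
P₂ = 739.4 × exp(−0.28165) = 739.4 × 0.75454 = 557.91 mb.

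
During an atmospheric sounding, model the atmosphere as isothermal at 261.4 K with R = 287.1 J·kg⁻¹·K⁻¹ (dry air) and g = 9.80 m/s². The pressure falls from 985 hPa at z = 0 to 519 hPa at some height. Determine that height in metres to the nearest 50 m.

z ≈ 4900 m

Scale height: H = RT/g = 287.1 × 261.4 / 9.80 = 7658.0 m.
Invert the barometric formula: z = H ln(P₀/P).
P₀/P = 985/519 = 1.8979; ln(1.8979) = 0.64075.
z = 7658.0 × 0.64075 = 4906.9 m.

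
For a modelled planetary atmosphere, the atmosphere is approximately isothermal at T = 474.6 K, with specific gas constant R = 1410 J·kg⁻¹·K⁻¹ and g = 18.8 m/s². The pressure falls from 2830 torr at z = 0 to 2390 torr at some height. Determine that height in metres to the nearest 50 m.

z ≈ 6000 m

Scale height: H = RT/g = 1410 × 474.6 / 18.8 = 35595 m.
Invert the barometric formula: z = H ln(P₀/P).
P₀/P = 2830/2390 = 1.1841; ln(1.1841) = 0.16898.
z = 35595 × 0.16898 = 6014.8 m.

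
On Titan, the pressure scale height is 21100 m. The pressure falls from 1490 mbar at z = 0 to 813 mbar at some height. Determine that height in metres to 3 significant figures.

z ≈ 12800 m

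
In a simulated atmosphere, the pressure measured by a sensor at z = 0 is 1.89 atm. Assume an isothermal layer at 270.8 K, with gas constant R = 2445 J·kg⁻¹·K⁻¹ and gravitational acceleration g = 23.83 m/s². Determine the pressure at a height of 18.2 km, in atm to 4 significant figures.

P ≈ 0.9817 atm

Scale height: H = RT/g = 2445 × 270.8 / 23.83 = 27785 m.
Barometric formula: P = P₀ exp(−z/H).
z/H = 18200/27785 = 0.65503; exp(−0.65503) = 0.51943.
P = 1.89 × 0.51943 = 0.98172 atm.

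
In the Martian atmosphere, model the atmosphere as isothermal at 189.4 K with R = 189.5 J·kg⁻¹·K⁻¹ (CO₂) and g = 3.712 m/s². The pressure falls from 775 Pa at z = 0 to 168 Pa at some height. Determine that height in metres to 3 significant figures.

Scale height: H = RT/g = 189.5 × 189.4 / 3.712 = 9669.0 m.
Invert the barometric formula: z = H ln(P₀/P).
P₀/P = 775/168 = 4.6131; ln(4.6131) = 1.5289.
z = 9669.0 × 1.5289 = 14783 m.

z ≈ 14800 m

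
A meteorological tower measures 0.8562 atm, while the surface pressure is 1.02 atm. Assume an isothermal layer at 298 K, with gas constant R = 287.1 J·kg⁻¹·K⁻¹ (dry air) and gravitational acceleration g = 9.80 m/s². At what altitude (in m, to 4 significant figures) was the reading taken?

Scale height: H = RT/g = 287.1 × 298 / 9.80 = 8730.2 m.
Invert the barometric formula: z = H ln(P₀/P).
P₀/P = 1.02/0.8562 = 1.1913; ln(1.1913) = 0.17505.
z = 8730.2 × 0.17505 = 1528.2 m.

z ≈ 1528 m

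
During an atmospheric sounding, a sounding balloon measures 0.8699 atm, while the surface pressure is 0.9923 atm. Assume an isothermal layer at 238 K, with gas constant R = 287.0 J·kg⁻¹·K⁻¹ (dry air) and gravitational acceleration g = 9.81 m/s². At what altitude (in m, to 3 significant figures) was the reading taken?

Scale height: H = RT/g = 287.0 × 238 / 9.81 = 6962.9 m.
Invert the barometric formula: z = H ln(P₀/P).
P₀/P = 0.9923/0.8699 = 1.1407; ln(1.1407) = 0.13164.
z = 6962.9 × 0.13164 = 916.60 m.

z ≈ 917 m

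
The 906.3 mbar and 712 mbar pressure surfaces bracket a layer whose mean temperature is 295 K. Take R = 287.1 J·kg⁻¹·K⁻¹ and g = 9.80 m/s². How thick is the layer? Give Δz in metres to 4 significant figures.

Hypsometric equation: Δz = (R T̄/g) ln(P₁/P₂).
R T̄/g = 287.1 × 295 / 9.80 = 8642.3 m.
ln(906.3/712) = ln(1.2729) = 0.24130.
Δz = 8642.3 × 0.24130 = 2085.4 m.

Δz ≈ 2085 m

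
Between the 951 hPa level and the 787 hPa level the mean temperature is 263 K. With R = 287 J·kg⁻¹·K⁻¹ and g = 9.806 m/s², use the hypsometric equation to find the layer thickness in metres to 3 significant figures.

Hypsometric equation: Δz = (R T̄/g) ln(P₁/P₂).
R T̄/g = 287 × 263 / 9.806 = 7697.4 m.
ln(951/787) = ln(1.2084) = 0.18930.
Δz = 7697.4 × 0.18930 = 1457.1 m.

Δz ≈ 1460 m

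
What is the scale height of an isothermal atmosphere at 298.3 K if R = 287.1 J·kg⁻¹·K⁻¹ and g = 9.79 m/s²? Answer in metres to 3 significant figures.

H ≈ 8750 m

The scale height of an isothermal atmosphere is H = RT/g.
H = 287.1 × 298.3 / 9.79 = 85642/9.79 = 8747.9 m.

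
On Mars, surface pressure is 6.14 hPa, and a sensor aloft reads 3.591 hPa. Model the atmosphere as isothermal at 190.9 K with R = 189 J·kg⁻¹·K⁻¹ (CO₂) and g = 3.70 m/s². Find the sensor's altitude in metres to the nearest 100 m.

z ≈ 5200 m

Scale height: H = RT/g = 189 × 190.9 / 3.70 = 9751.4 m.
Invert the barometric formula: z = H ln(P₀/P).
P₀/P = 6.14/3.591 = 1.7098; ln(1.7098) = 0.53638.
z = 9751.4 × 0.53638 = 5230.5 m.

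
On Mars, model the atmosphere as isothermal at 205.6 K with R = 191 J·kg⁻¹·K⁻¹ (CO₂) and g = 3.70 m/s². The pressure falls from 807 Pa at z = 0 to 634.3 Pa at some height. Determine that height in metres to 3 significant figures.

z ≈ 2560 m

Scale height: H = RT/g = 191 × 205.6 / 3.70 = 10613 m.
Invert the barometric formula: z = H ln(P₀/P).
P₀/P = 807/634.3 = 1.2723; ln(1.2723) = 0.24083.
z = 10613 × 0.24083 = 2555.9 m.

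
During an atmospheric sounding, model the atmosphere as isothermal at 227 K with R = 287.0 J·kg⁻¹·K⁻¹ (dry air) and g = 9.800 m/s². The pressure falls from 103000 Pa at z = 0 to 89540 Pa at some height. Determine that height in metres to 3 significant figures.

Scale height: H = RT/g = 287.0 × 227 / 9.800 = 6647.9 m.
Invert the barometric formula: z = H ln(P₀/P).
P₀/P = 103000/89540 = 1.1503; ln(1.1503) = 0.14002.
z = 6647.9 × 0.14002 = 930.84 m.

z ≈ 931 m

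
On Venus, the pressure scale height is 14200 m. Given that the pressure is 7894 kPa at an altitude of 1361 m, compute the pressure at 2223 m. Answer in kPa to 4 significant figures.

Between two levels, P₂ = P₁ exp(−Δz/H) with Δz = z₂ − z₁.
Δz = 2223.0 − 1361.0 = 862.00 m; Δz/H = 862.00/14200 = 0.060704.
P₂ = 7894 × exp(−0.060704) = 7894 × 0.94110 = 7429.0 kPa.

P ≈ 7429 kPa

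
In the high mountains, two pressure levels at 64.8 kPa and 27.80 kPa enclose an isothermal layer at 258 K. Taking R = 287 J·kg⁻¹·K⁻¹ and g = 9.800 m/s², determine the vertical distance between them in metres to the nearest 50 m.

Hypsometric equation: Δz = (R T̄/g) ln(P₁/P₂).
R T̄/g = 287 × 258 / 9.800 = 7555.7 m.
ln(64.8/27.80) = ln(2.3309) = 0.84625.
Δz = 7555.7 × 0.84625 = 6394.0 m.

Δz ≈ 6400 m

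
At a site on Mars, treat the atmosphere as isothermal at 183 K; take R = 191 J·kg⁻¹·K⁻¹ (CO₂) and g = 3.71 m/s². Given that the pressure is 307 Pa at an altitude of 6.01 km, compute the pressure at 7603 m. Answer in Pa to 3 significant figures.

Scale height: H = RT/g = 191 × 183 / 3.71 = 9421.3 m.
Between two levels, P₂ = P₁ exp(−Δz/H) with Δz = z₂ − z₁.
Δz = 7603.0 − 6010.0 = 1593.0 m; Δz/H = 1593.0/9421.3 = 0.16908.
P₂ = 307 × exp(−0.16908) = 307 × 0.84444 = 259.24 Pa.

P ≈ 259 Pa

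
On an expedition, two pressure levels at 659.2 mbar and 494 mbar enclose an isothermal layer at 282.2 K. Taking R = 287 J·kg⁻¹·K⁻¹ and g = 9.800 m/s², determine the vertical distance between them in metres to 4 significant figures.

Hypsometric equation: Δz = (R T̄/g) ln(P₁/P₂).
R T̄/g = 287 × 282.2 / 9.800 = 8264.4 m.
ln(659.2/494) = ln(1.3344) = 0.28848.
Δz = 8264.4 × 0.28848 = 2384.1 m.

Δz ≈ 2384 m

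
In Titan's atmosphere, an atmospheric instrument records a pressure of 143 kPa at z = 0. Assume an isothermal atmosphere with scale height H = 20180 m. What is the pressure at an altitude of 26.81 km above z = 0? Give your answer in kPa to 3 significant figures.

Barometric formula: P = P₀ exp(−z/H).
z/H = 26810/20180 = 1.3285; exp(−1.3285) = 0.26487.
P = 143 × 0.26487 = 37.876 kPa.

P ≈ 37.9 kPa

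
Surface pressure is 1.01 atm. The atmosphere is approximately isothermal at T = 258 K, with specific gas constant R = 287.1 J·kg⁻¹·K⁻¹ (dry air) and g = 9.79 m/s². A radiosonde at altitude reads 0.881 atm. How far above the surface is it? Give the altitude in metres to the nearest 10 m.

z ≈ 1030 m

Scale height: H = RT/g = 287.1 × 258 / 9.79 = 7566.1 m.
Invert the barometric formula: z = H ln(P₀/P).
P₀/P = 1.01/0.881 = 1.1464; ln(1.1464) = 0.13663.
z = 7566.1 × 0.13663 = 1033.8 m.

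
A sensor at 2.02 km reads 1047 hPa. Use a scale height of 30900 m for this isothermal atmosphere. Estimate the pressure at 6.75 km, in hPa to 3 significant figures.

Between two levels, P₂ = P₁ exp(−Δz/H) with Δz = z₂ − z₁.
Δz = 6750.0 − 2020.0 = 4730.0 m; Δz/H = 4730.0/30900 = 0.15307.
P₂ = 1047 × exp(−0.15307) = 1047 × 0.85807 = 898.40 hPa.

P ≈ 898 hPa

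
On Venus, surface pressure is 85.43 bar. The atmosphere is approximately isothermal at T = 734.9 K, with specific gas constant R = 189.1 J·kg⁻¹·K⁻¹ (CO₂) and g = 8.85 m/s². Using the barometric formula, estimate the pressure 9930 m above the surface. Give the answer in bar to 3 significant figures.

Scale height: H = RT/g = 189.1 × 734.9 / 8.85 = 15703 m.
Barometric formula: P = P₀ exp(−z/H).
z/H = 9930.0/15703 = 0.63236; exp(−0.63236) = 0.53134.
P = 85.43 × 0.53134 = 45.392 bar.

P ≈ 45.4 bar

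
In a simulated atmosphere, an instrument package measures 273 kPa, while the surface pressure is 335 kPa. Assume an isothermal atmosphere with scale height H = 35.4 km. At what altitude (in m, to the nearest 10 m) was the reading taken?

z ≈ 7240 m

Invert the barometric formula: z = H ln(P₀/P).
P₀/P = 335/273 = 1.2271; ln(1.2271) = 0.20465.
z = 35400 × 0.20465 = 7244.6 m.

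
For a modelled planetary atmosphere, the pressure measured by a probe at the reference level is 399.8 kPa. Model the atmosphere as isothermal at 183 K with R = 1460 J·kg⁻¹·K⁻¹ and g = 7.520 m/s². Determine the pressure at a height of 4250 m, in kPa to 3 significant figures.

Scale height: H = RT/g = 1460 × 183 / 7.520 = 35529 m.
Barometric formula: P = P₀ exp(−z/H).
z/H = 4250.0/35529 = 0.11962; exp(−0.11962) = 0.88726.
P = 399.8 × 0.88726 = 354.73 kPa.

P ≈ 355 kPa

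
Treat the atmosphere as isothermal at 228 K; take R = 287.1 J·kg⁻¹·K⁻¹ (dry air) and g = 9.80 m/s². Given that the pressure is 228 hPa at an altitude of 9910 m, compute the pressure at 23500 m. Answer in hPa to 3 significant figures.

Scale height: H = RT/g = 287.1 × 228 / 9.80 = 6679.5 m.
Between two levels, P₂ = P₁ exp(−Δz/H) with Δz = z₂ − z₁.
Δz = 23500 − 9910.0 = 13590 m; Δz/H = 13590/6679.5 = 2.0346.
P₂ = 228 × exp(−2.0346) = 228 × 0.13073 = 29.806 hPa.

P ≈ 29.8 hPa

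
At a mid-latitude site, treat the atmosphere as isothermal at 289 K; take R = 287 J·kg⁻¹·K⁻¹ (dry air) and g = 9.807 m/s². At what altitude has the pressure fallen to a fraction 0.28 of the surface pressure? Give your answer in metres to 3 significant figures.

z ≈ 10800 m

Scale height: H = RT/g = 287 × 289 / 9.807 = 8457.5 m.
Set P/P₀ = exp(−z/H) = 0.28, so z = −H ln(0.28).
−ln(0.28) = 1.2730; z = 8457.5 × 1.2730 = 10766 m.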